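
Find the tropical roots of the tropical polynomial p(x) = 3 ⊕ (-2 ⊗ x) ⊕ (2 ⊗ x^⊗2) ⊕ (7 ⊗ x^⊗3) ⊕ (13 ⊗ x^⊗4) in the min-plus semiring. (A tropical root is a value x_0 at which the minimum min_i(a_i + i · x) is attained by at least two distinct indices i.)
Roots: {-6, -5, -4, 5}

Each tropical root is a break point of the lower envelope of the lines y = a_i + i · x (there are 5 lines, with slopes 0, 1, ..., 4). Only the lines that attain the minimum somewhere contribute to roots; other lines are dominated. Here the surviving (envelope) indices are i = 4, i = 3, i = 2, i = 1, i = 0.
Intersections between consecutive envelope lines give the roots: for adjacent envelope indices i < j the intersection is x = (a_i − a_j) / (j − i). Reading off the sorted break points: {-6, -5, -4, 5}.
Verification: at each break x_0, at least two indices attain the minimum of min_i(a_i + i · x_0).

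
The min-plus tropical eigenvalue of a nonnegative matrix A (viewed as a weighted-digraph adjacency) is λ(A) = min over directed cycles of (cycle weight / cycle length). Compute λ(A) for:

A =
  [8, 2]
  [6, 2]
λ(A) = 2

Enumerate directed cycles and compute their means (weight / length). Sample:
  cycle 0 → 0: weight = 8, length = 1, mean = 8/1 ≈ 8.000
  cycle 1 → 1: weight = 2, length = 1, mean = 2/1 ≈ 2.000
  cycle 0 → 1 → 0: weight = 8, length = 2, mean = 8/2 ≈ 4.000
  cycle 1 → 0 → 1: weight = 8, length = 2, mean = 8/2 ≈ 4.000
Minimum mean = 2.000, attained e.g. along the cycle 1 → 1 with weight 2 and length 1. So λ(A) = 2/1 = 2.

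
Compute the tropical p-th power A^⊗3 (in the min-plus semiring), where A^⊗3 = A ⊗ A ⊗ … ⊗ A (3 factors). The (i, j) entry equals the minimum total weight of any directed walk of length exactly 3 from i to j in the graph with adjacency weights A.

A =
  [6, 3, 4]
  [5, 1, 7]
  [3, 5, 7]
A^⊗3 =
  [9, 5, 11]
  [7, 3, 9]
  [10, 7, 13]

Each entry (A^⊗3)_ij equals the minimum over all length-3 walks i = v_0 → v_1 → … → v_3 = j of Σ_t A[v_t][v_{t+1}]. For example, for (i, j) = (0, 2) we minimise over 9 possible intermediate vertex sequences; the minimum is 11, attained along the walk 0 → 1 → 1 → 2.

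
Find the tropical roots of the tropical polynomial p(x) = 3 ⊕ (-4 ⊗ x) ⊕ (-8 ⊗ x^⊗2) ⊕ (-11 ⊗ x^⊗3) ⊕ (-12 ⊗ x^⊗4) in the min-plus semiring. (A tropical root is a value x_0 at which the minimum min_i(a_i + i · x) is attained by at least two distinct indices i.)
Roots: {1, 3, 4, 7}

Each tropical root is a break point of the lower envelope of the lines y = a_i + i · x (there are 5 lines, with slopes 0, 1, ..., 4). Only the lines that attain the minimum somewhere contribute to roots; other lines are dominated. Here the surviving (envelope) indices are i = 4, i = 3, i = 2, i = 1, i = 0.
Intersections between consecutive envelope lines give the roots: for adjacent envelope indices i < j the intersection is x = (a_i − a_j) / (j − i). Reading off the sorted break points: {1, 3, 4, 7}.
Verification: at each break x_0, at least two indices attain the minimum of min_i(a_i + i · x_0).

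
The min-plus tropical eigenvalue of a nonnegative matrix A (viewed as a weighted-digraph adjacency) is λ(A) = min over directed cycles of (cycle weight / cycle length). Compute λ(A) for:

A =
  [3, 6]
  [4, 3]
λ(A) = 3

Enumerate directed cycles and compute their means (weight / length). Sample:
  cycle 0 → 0: weight = 3, length = 1, mean = 3/1 ≈ 3.000
  cycle 1 → 1: weight = 3, length = 1, mean = 3/1 ≈ 3.000
  cycle 0 → 1 → 0: weight = 10, length = 2, mean = 10/2 ≈ 5.000
  cycle 1 → 0 → 1: weight = 10, length = 2, mean = 10/2 ≈ 5.000
Minimum mean = 3.000, attained e.g. along the cycle 0 → 0 with weight 3 and length 1. So λ(A) = 3/1 = 3.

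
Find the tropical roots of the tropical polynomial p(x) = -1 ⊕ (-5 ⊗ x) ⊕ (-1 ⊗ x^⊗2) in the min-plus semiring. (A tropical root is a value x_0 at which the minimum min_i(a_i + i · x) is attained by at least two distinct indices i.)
Roots: {-4, 4}

Each tropical root is a break point of the lower envelope of the lines y = a_i + i · x (there are 3 lines, with slopes 0, 1, ..., 2). Only the lines that attain the minimum somewhere contribute to roots; other lines are dominated. Here the surviving (envelope) indices are i = 2, i = 1, i = 0.
Intersections between consecutive envelope lines give the roots: for adjacent envelope indices i < j the intersection is x = (a_i − a_j) / (j − i). Reading off the sorted break points: {-4, 4}.
Verification: at each break x_0, at least two indices attain the minimum of min_i(a_i + i · x_0).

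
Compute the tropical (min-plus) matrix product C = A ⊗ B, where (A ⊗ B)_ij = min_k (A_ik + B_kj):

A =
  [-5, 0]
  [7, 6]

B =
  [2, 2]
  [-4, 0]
A ⊗ B =
  [-4, -3]
  [2, 6]

Apply the min-plus product entry-by-entry:
  C[0][0] = min over k of (A[0][0] + B[0][0] = -5 + 2 = -3, A[0][1] + B[1][0] = 0 + -4 = -4) = -4 (attained at k = 1)
  C[0][1] = min over k of (A[0][0] + B[0][1] = -5 + 2 = -3, A[0][1] + B[1][1] = 0 + 0 = 0) = -3 (attained at k = 0)
  C[1][0] = min over k of (A[1][0] + B[0][0] = 7 + 2 = 9, A[1][1] + B[1][0] = 6 + -4 = 2) = 2 (attained at k = 1)
  C[1][1] = min over k of (A[1][0] + B[0][1] = 7 + 2 = 9, A[1][1] + B[1][1] = 6 + 0 = 6) = 6 (attained at k = 1)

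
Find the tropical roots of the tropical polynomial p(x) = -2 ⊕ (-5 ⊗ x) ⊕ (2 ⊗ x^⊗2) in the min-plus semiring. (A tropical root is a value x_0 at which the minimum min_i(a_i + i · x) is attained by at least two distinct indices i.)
Roots: {-7, 3}

Each tropical root is a break point of the lower envelope of the lines y = a_i + i · x (there are 3 lines, with slopes 0, 1, ..., 2). Only the lines that attain the minimum somewhere contribute to roots; other lines are dominated. Here the surviving (envelope) indices are i = 2, i = 1, i = 0.
Intersections between consecutive envelope lines give the roots: for adjacent envelope indices i < j the intersection is x = (a_i − a_j) / (j − i). Reading off the sorted break points: {-7, 3}.
Verification: at each break x_0, at least two indices attain the minimum of min_i(a_i + i · x_0).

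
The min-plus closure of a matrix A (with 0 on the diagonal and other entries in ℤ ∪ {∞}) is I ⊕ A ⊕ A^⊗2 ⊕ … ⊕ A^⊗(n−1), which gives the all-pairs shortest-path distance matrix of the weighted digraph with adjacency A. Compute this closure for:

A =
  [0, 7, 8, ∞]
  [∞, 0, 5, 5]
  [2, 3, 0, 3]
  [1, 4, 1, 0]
Closure =
  [0, 7, 8, 11]
  [6, 0, 5, 5]
  [2, 3, 0, 3]
  [1, 4, 1, 0]

This is the Floyd-Warshall all-pairs shortest-path computation. For each intermediate vertex k = 0, 1, …, 3, update dist[i][j] ← min(dist[i][j], dist[i][k] + dist[k][j]). The final matrix gives, for each (i, j), the minimum total weight of any directed path from i to j (possibly empty when i = j).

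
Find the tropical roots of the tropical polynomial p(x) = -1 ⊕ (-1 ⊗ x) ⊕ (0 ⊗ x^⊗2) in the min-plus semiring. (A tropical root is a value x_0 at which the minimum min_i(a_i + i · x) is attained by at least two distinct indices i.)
Roots: {-1, 0}

Each tropical root is a break point of the lower envelope of the lines y = a_i + i · x (there are 3 lines, with slopes 0, 1, ..., 2). Only the lines that attain the minimum somewhere contribute to roots; other lines are dominated. Here the surviving (envelope) indices are i = 2, i = 1, i = 0.
Intersections between consecutive envelope lines give the roots: for adjacent envelope indices i < j the intersection is x = (a_i − a_j) / (j − i). Reading off the sorted break points: {-1, 0}.
Verification: at each break x_0, at least two indices attain the minimum of min_i(a_i + i · x_0).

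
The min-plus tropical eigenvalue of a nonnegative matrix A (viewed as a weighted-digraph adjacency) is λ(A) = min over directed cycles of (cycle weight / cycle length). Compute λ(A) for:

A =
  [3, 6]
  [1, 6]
λ(A) = 3

Enumerate directed cycles and compute their means (weight / length). Sample:
  cycle 0 → 0: weight = 3, length = 1, mean = 3/1 ≈ 3.000
  cycle 1 → 1: weight = 6, length = 1, mean = 6/1 ≈ 6.000
  cycle 0 → 1 → 0: weight = 7, length = 2, mean = 7/2 ≈ 3.500
  cycle 1 → 0 → 1: weight = 7, length = 2, mean = 7/2 ≈ 3.500
Minimum mean = 3.000, attained e.g. along the cycle 0 → 0 with weight 3 and length 1. So λ(A) = 3/1 = 3.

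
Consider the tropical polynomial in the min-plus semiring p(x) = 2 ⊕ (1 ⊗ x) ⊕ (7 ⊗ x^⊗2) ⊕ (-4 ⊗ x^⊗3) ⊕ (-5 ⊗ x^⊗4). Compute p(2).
p(2) = 2

A tropical monomial a ⊗ x^⊗i evaluates to a + i · x. Evaluating each term at x = 2:
  Term 0 contributes 2 + 0 · 2 = 2
  Term 1 contributes 1 + 1 · 2 = 3
  Term 2 contributes 7 + 2 · 2 = 11
  Term 3 contributes -4 + 3 · 2 = 2
  Term 4 contributes -5 + 4 · 2 = 3
p(2) = ⊕ of these = min[2, 3, 11, 2, 3] = 2.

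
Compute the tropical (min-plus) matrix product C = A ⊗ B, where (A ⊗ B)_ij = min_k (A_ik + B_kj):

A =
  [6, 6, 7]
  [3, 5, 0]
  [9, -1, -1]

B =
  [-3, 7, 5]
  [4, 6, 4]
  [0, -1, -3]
A ⊗ B =
  [3, 6, 4]
  [0, -1, -3]
  [-1, -2, -4]

Apply the min-plus product entry-by-entry:
  C[0][0] = min over k of (A[0][0] + B[0][0] = 6 + -3 = 3, A[0][1] + B[1][0] = 6 + 4 = 10, A[0][2] + B[2][0] = 7 + 0 = 7) = 3 (attained at k = 0)
  C[0][1] = min over k of (A[0][0] + B[0][1] = 6 + 7 = 13, A[0][1] + B[1][1] = 6 + 6 = 12, A[0][2] + B[2][1] = 7 + -1 = 6) = 6 (attained at k = 2)
  C[0][2] = min over k of (A[0][0] + B[0][2] = 6 + 5 = 11, A[0][1] + B[1][2] = 6 + 4 = 10, A[0][2] + B[2][2] = 7 + -3 = 4) = 4 (attained at k = 2)
  C[1][0] = min over k of (A[1][0] + B[0][0] = 3 + -3 = 0, A[1][1] + B[1][0] = 5 + 4 = 9, A[1][2] + B[2][0] = 0 + 0 = 0) = 0 (attained at k = 0)
  C[1][1] = min over k of (A[1][0] + B[0][1] = 3 + 7 = 10, A[1][1] + B[1][1] = 5 + 6 = 11, A[1][2] + B[2][1] = 0 + -1 = -1) = -1 (attained at k = 2)
  C[1][2] = min over k of (A[1][0] + B[0][2] = 3 + 5 = 8, A[1][1] + B[1][2] = 5 + 4 = 9, A[1][2] + B[2][2] = 0 + -3 = -3) = -3 (attained at k = 2)
  C[2][0] = min over k of (A[2][0] + B[0][0] = 9 + -3 = 6, A[2][1] + B[1][0] = -1 + 4 = 3, A[2][2] + B[2][0] = -1 + 0 = -1) = -1 (attained at k = 2)
  C[2][1] = min over k of (A[2][0] + B[0][1] = 9 + 7 = 16, A[2][1] + B[1][1] = -1 + 6 = 5, A[2][2] + B[2][1] = -1 + -1 = -2) = -2 (attained at k = 2)
  C[2][2] = min over k of (A[2][0] + B[0][2] = 9 + 5 = 14, A[2][1] + B[1][2] = -1 + 4 = 3, A[2][2] + B[2][2] = -1 + -3 = -4) = -4 (attained at k = 2)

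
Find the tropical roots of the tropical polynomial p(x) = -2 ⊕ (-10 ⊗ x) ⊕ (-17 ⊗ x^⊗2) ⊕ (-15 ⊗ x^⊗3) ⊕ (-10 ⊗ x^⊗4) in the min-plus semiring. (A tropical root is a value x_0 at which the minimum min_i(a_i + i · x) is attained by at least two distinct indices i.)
Roots: {-5, -2, 7, 8}

Each tropical root is a break point of the lower envelope of the lines y = a_i + i · x (there are 5 lines, with slopes 0, 1, ..., 4). Only the lines that attain the minimum somewhere contribute to roots; other lines are dominated. Here the surviving (envelope) indices are i = 4, i = 3, i = 2, i = 1, i = 0.
Intersections between consecutive envelope lines give the roots: for adjacent envelope indices i < j the intersection is x = (a_i − a_j) / (j − i). Reading off the sorted break points: {-5, -2, 7, 8}.
Verification: at each break x_0, at least two indices attain the minimum of min_i(a_i + i · x_0).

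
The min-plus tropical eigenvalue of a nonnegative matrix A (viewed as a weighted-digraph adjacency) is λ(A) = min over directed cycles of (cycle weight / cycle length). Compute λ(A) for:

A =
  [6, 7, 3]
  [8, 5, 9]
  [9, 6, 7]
λ(A) = 5

Enumerate directed cycles and compute their means (weight / length). Sample:
  cycle 0 → 0: weight = 6, length = 1, mean = 6/1 ≈ 6.000
  cycle 1 → 1: weight = 5, length = 1, mean = 5/1 ≈ 5.000
  cycle 2 → 2: weight = 7, length = 1, mean = 7/1 ≈ 7.000
  cycle 0 → 1 → 0: weight = 15, length = 2, mean = 15/2 ≈ 7.500
  cycle 0 → 2 → 0: weight = 12, length = 2, mean = 12/2 ≈ 6.000
  cycle 1 → 0 → 1: weight = 15, length = 2, mean = 15/2 ≈ 7.500
Minimum mean = 5.000, attained e.g. along the cycle 1 → 1 with weight 5 and length 1. So λ(A) = 5/1 = 5.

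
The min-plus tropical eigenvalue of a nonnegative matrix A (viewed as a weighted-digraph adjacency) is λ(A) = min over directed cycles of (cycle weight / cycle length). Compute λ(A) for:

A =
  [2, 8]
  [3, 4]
λ(A) = 2

Enumerate directed cycles and compute their means (weight / length). Sample:
  cycle 0 → 0: weight = 2, length = 1, mean = 2/1 ≈ 2.000
  cycle 1 → 1: weight = 4, length = 1, mean = 4/1 ≈ 4.000
  cycle 0 → 1 → 0: weight = 11, length = 2, mean = 11/2 ≈ 5.500
  cycle 1 → 0 → 1: weight = 11, length = 2, mean = 11/2 ≈ 5.500
Minimum mean = 2.000, attained e.g. along the cycle 0 → 0 with weight 2 and length 1. So λ(A) = 2/1 = 2.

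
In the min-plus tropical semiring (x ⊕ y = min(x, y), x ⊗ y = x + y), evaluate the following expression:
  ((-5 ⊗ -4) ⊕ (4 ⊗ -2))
((-5 ⊗ -4) ⊕ (4 ⊗ -2)) = -9

Expand innermost to outermost. Recall ⊕ takes the minimum of its arguments and ⊗ takes their sum. Working out the expression ((-5 ⊗ -4) ⊕ (4 ⊗ -2)) gives -9.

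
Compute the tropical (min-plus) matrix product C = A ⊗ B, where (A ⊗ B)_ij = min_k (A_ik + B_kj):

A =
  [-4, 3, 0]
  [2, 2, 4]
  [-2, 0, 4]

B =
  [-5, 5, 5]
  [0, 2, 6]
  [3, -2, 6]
A ⊗ B =
  [-9, -2, 1]
  [-3, 2, 7]
  [-7, 2, 3]

Apply the min-plus product entry-by-entry:
  C[0][0] = min over k of (A[0][0] + B[0][0] = -4 + -5 = -9, A[0][1] + B[1][0] = 3 + 0 = 3, A[0][2] + B[2][0] = 0 + 3 = 3) = -9 (attained at k = 0)
  C[0][1] = min over k of (A[0][0] + B[0][1] = -4 + 5 = 1, A[0][1] + B[1][1] = 3 + 2 = 5, A[0][2] + B[2][1] = 0 + -2 = -2) = -2 (attained at k = 2)
  C[0][2] = min over k of (A[0][0] + B[0][2] = -4 + 5 = 1, A[0][1] + B[1][2] = 3 + 6 = 9, A[0][2] + B[2][2] = 0 + 6 = 6) = 1 (attained at k = 0)
  C[1][0] = min over k of (A[1][0] + B[0][0] = 2 + -5 = -3, A[1][1] + B[1][0] = 2 + 0 = 2, A[1][2] + B[2][0] = 4 + 3 = 7) = -3 (attained at k = 0)
  C[1][1] = min over k of (A[1][0] + B[0][1] = 2 + 5 = 7, A[1][1] + B[1][1] = 2 + 2 = 4, A[1][2] + B[2][1] = 4 + -2 = 2) = 2 (attained at k = 2)
  C[1][2] = min over k of (A[1][0] + B[0][2] = 2 + 5 = 7, A[1][1] + B[1][2] = 2 + 6 = 8, A[1][2] + B[2][2] = 4 + 6 = 10) = 7 (attained at k = 0)
  C[2][0] = min over k of (A[2][0] + B[0][0] = -2 + -5 = -7, A[2][1] + B[1][0] = 0 + 0 = 0, A[2][2] + B[2][0] = 4 + 3 = 7) = -7 (attained at k = 0)
  C[2][1] = min over k of (A[2][0] + B[0][1] = -2 + 5 = 3, A[2][1] + B[1][1] = 0 + 2 = 2, A[2][2] + B[2][1] = 4 + -2 = 2) = 2 (attained at k = 1)
  C[2][2] = min over k of (A[2][0] + B[0][2] = -2 + 5 = 3, A[2][1] + B[1][2] = 0 + 6 = 6, A[2][2] + B[2][2] = 4 + 6 = 10) = 3 (attained at k = 0)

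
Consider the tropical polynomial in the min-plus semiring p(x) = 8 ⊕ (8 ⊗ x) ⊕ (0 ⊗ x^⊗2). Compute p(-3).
p(-3) = -6

A tropical monomial a ⊗ x^⊗i evaluates to a + i · x. Evaluating each term at x = -3:
  Term 0 contributes 8 + 0 · -3 = 8
  Term 1 contributes 8 + 1 · -3 = 5
  Term 2 contributes 0 + 2 · -3 = -6
p(-3) = ⊕ of these = min[8, 5, -6] = -6.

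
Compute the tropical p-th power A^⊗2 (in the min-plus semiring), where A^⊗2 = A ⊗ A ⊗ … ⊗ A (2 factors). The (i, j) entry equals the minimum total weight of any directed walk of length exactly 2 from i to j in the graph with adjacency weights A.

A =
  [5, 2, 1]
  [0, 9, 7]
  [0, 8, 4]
A^⊗2 =
  [1, 7, 5]
  [5, 2, 1]
  [4, 2, 1]

Each entry (A^⊗2)_ij equals the minimum over all length-2 walks i = v_0 → v_1 → … → v_2 = j of Σ_t A[v_t][v_{t+1}]. For example, for (i, j) = (0, 2) we minimise over 3 possible intermediate vertex sequences; the minimum is 5, attained along the walk 0 → 2 → 2.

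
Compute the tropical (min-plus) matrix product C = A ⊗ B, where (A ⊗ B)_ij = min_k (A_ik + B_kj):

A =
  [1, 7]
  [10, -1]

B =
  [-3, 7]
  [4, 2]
A ⊗ B =
  [-2, 8]
  [3, 1]

Apply the min-plus product entry-by-entry:
  C[0][0] = min over k of (A[0][0] + B[0][0] = 1 + -3 = -2, A[0][1] + B[1][0] = 7 + 4 = 11) = -2 (attained at k = 0)
  C[0][1] = min over k of (A[0][0] + B[0][1] = 1 + 7 = 8, A[0][1] + B[1][1] = 7 + 2 = 9) = 8 (attained at k = 0)
  C[1][0] = min over k of (A[1][0] + B[0][0] = 10 + -3 = 7, A[1][1] + B[1][0] = -1 + 4 = 3) = 3 (attained at k = 1)
  C[1][1] = min over k of (A[1][0] + B[0][1] = 10 + 7 = 17, A[1][1] + B[1][1] = -1 + 2 = 1) = 1 (attained at k = 1)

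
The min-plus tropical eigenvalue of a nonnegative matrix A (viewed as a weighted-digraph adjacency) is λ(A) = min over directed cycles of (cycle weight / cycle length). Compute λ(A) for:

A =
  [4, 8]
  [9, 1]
λ(A) = 1

Enumerate directed cycles and compute their means (weight / length). Sample:
  cycle 0 → 0: weight = 4, length = 1, mean = 4/1 ≈ 4.000
  cycle 1 → 1: weight = 1, length = 1, mean = 1/1 ≈ 1.000
  cycle 0 → 1 → 0: weight = 17, length = 2, mean = 17/2 ≈ 8.500
  cycle 1 → 0 → 1: weight = 17, length = 2, mean = 17/2 ≈ 8.500
Minimum mean = 1.000, attained e.g. along the cycle 1 → 1 with weight 1 and length 1. So λ(A) = 1/1 = 1.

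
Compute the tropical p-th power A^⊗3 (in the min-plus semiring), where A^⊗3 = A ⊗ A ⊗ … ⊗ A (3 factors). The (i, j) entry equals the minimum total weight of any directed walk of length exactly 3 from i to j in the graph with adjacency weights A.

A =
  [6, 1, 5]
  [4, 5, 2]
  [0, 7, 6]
A^⊗3 =
  [3, 6, 8]
  [7, 3, 7]
  [5, 6, 3]

Each entry (A^⊗3)_ij equals the minimum over all length-3 walks i = v_0 → v_1 → … → v_3 = j of Σ_t A[v_t][v_{t+1}]. For example, for (i, j) = (0, 2) we minimise over 9 possible intermediate vertex sequences; the minimum is 8, attained along the walk 0 → 1 → 1 → 2.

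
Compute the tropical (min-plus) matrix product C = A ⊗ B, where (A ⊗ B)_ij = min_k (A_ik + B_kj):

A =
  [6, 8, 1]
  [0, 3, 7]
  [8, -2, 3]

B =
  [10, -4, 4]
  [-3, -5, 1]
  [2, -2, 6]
A ⊗ B =
  [3, -1, 7]
  [0, -4, 4]
  [-5, -7, -1]

Apply the min-plus product entry-by-entry:
  C[0][0] = min over k of (A[0][0] + B[0][0] = 6 + 10 = 16, A[0][1] + B[1][0] = 8 + -3 = 5, A[0][2] + B[2][0] = 1 + 2 = 3) = 3 (attained at k = 2)
  C[0][1] = min over k of (A[0][0] + B[0][1] = 6 + -4 = 2, A[0][1] + B[1][1] = 8 + -5 = 3, A[0][2] + B[2][1] = 1 + -2 = -1) = -1 (attained at k = 2)
  C[0][2] = min over k of (A[0][0] + B[0][2] = 6 + 4 = 10, A[0][1] + B[1][2] = 8 + 1 = 9, A[0][2] + B[2][2] = 1 + 6 = 7) = 7 (attained at k = 2)
  C[1][0] = min over k of (A[1][0] + B[0][0] = 0 + 10 = 10, A[1][1] + B[1][0] = 3 + -3 = 0, A[1][2] + B[2][0] = 7 + 2 = 9) = 0 (attained at k = 1)
  C[1][1] = min over k of (A[1][0] + B[0][1] = 0 + -4 = -4, A[1][1] + B[1][1] = 3 + -5 = -2, A[1][2] + B[2][1] = 7 + -2 = 5) = -4 (attained at k = 0)
  C[1][2] = min over k of (A[1][0] + B[0][2] = 0 + 4 = 4, A[1][1] + B[1][2] = 3 + 1 = 4, A[1][2] + B[2][2] = 7 + 6 = 13) = 4 (attained at k = 0)
  C[2][0] = min over k of (A[2][0] + B[0][0] = 8 + 10 = 18, A[2][1] + B[1][0] = -2 + -3 = -5, A[2][2] + B[2][0] = 3 + 2 = 5) = -5 (attained at k = 1)
  C[2][1] = min over k of (A[2][0] + B[0][1] = 8 + -4 = 4, A[2][1] + B[1][1] = -2 + -5 = -7, A[2][2] + B[2][1] = 3 + -2 = 1) = -7 (attained at k = 1)
  C[2][2] = min over k of (A[2][0] + B[0][2] = 8 + 4 = 12, A[2][1] + B[1][2] = -2 + 1 = -1, A[2][2] + B[2][2] = 3 + 6 = 9) = -1 (attained at k = 1)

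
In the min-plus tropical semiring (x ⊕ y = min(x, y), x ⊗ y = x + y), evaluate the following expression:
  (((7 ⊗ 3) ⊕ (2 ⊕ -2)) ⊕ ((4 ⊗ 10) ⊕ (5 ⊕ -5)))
(((7 ⊗ 3) ⊕ (2 ⊕ -2)) ⊕ ((4 ⊗ 10) ⊕ (5 ⊕ -5))) = -5

Expand innermost to outermost. Recall ⊕ takes the minimum of its arguments and ⊗ takes their sum. Working out the expression (((7 ⊗ 3) ⊕ (2 ⊕ -2)) ⊕ ((4 ⊗ 10) ⊕ (5 ⊕ -5))) gives -5.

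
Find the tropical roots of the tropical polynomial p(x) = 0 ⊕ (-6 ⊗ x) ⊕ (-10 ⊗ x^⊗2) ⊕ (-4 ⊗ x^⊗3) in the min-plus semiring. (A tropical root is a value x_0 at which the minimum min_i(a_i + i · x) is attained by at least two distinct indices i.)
Roots: {-6, 4, 6}

Each tropical root is a break point of the lower envelope of the lines y = a_i + i · x (there are 4 lines, with slopes 0, 1, ..., 3). Only the lines that attain the minimum somewhere contribute to roots; other lines are dominated. Here the surviving (envelope) indices are i = 3, i = 2, i = 1, i = 0.
Intersections between consecutive envelope lines give the roots: for adjacent envelope indices i < j the intersection is x = (a_i − a_j) / (j − i). Reading off the sorted break points: {-6, 4, 6}.
Verification: at each break x_0, at least two indices attain the minimum of min_i(a_i + i · x_0).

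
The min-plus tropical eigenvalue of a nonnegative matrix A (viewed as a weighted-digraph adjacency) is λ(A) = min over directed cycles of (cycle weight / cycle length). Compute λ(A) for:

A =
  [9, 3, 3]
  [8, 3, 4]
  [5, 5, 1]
λ(A) = 1

Enumerate directed cycles and compute their means (weight / length). Sample:
  cycle 0 → 0: weight = 9, length = 1, mean = 9/1 ≈ 9.000
  cycle 1 → 1: weight = 3, length = 1, mean = 3/1 ≈ 3.000
  cycle 2 → 2: weight = 1, length = 1, mean = 1/1 ≈ 1.000
  cycle 0 → 1 → 0: weight = 11, length = 2, mean = 11/2 ≈ 5.500
  cycle 0 → 2 → 0: weight = 8, length = 2, mean = 8/2 ≈ 4.000
  cycle 1 → 0 → 1: weight = 11, length = 2, mean = 11/2 ≈ 5.500
Minimum mean = 1.000, attained e.g. along the cycle 2 → 2 with weight 1 and length 1. So λ(A) = 1/1 = 1.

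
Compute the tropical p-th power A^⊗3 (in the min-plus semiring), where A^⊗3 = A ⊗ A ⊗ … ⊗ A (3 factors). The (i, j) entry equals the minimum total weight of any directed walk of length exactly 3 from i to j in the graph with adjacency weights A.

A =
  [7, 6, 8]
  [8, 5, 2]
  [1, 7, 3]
A^⊗3 =
  [9, 15, 11]
  [6, 9, 8]
  [7, 10, 9]

Each entry (A^⊗3)_ij equals the minimum over all length-3 walks i = v_0 → v_1 → … → v_3 = j of Σ_t A[v_t][v_{t+1}]. For example, for (i, j) = (0, 2) we minimise over 9 possible intermediate vertex sequences; the minimum is 11, attained along the walk 0 → 1 → 2 → 2.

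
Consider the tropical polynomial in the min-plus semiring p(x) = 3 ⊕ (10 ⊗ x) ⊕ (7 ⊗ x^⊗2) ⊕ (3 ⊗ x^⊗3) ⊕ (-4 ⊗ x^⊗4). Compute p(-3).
p(-3) = -16

A tropical monomial a ⊗ x^⊗i evaluates to a + i · x. Evaluating each term at x = -3:
  Term 0 contributes 3 + 0 · -3 = 3
  Term 1 contributes 10 + 1 · -3 = 7
  Term 2 contributes 7 + 2 · -3 = 1
  Term 3 contributes 3 + 3 · -3 = -6
  Term 4 contributes -4 + 4 · -3 = -16
p(-3) = ⊕ of these = min[3, 7, 1, -6, -16] = -16.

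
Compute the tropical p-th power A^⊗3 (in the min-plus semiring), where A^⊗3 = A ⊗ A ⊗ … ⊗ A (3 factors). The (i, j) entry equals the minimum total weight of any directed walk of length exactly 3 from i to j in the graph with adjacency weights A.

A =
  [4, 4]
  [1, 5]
A^⊗3 =
  [9, 9]
  [6, 9]

Each entry (A^⊗3)_ij equals the minimum over all length-3 walks i = v_0 → v_1 → … → v_3 = j of Σ_t A[v_t][v_{t+1}]. For example, for (i, j) = (0, 1) we minimise over 4 possible intermediate vertex sequences; the minimum is 9, attained along the walk 0 → 1 → 0 → 1.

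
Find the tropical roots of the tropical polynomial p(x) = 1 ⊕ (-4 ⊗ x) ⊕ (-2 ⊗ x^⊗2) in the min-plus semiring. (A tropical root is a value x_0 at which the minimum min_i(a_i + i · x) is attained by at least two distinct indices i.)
Roots: {-2, 5}

Each tropical root is a break point of the lower envelope of the lines y = a_i + i · x (there are 3 lines, with slopes 0, 1, ..., 2). Only the lines that attain the minimum somewhere contribute to roots; other lines are dominated. Here the surviving (envelope) indices are i = 2, i = 1, i = 0.
Intersections between consecutive envelope lines give the roots: for adjacent envelope indices i < j the intersection is x = (a_i − a_j) / (j − i). Reading off the sorted break points: {-2, 5}.
Verification: at each break x_0, at least two indices attain the minimum of min_i(a_i + i · x_0).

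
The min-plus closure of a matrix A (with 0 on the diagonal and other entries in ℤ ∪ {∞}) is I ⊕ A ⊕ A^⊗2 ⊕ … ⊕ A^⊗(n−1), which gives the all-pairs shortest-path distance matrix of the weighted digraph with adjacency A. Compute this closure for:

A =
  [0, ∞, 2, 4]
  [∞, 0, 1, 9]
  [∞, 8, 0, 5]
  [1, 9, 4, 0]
Closure =
  [0, 10, 2, 4]
  [7, 0, 1, 6]
  [6, 8, 0, 5]
  [1, 9, 3, 0]

This is the Floyd-Warshall all-pairs shortest-path computation. For each intermediate vertex k = 0, 1, …, 3, update dist[i][j] ← min(dist[i][j], dist[i][k] + dist[k][j]). The final matrix gives, for each (i, j), the minimum total weight of any directed path from i to j (possibly empty when i = j).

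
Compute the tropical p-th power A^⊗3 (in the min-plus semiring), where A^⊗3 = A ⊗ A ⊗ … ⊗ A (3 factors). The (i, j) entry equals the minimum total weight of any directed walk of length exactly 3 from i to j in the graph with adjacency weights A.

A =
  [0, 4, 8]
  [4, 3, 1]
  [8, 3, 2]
A^⊗3 =
  [0, 4, 5]
  [4, 6, 5]
  [7, 7, 6]

Each entry (A^⊗3)_ij equals the minimum over all length-3 walks i = v_0 → v_1 → … → v_3 = j of Σ_t A[v_t][v_{t+1}]. For example, for (i, j) = (0, 2) we minimise over 9 possible intermediate vertex sequences; the minimum is 5, attained along the walk 0 → 0 → 1 → 2.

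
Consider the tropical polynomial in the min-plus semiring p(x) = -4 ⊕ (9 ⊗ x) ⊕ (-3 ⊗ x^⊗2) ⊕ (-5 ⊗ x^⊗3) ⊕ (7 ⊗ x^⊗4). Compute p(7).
p(7) = -4

A tropical monomial a ⊗ x^⊗i evaluates to a + i · x. Evaluating each term at x = 7:
  Term 0 contributes -4 + 0 · 7 = -4
  Term 1 contributes 9 + 1 · 7 = 16
  Term 2 contributes -3 + 2 · 7 = 11
  Term 3 contributes -5 + 3 · 7 = 16
  Term 4 contributes 7 + 4 · 7 = 35
p(7) = ⊕ of these = min[-4, 16, 11, 16, 35] = -4.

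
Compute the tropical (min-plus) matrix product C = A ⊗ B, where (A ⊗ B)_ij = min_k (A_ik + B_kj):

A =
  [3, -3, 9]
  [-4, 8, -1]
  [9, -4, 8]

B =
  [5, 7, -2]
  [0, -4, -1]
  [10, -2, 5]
A ⊗ B =
  [-3, -7, -4]
  [1, -3, -6]
  [-4, -8, -5]

Apply the min-plus product entry-by-entry:
  C[0][0] = min over k of (A[0][0] + B[0][0] = 3 + 5 = 8, A[0][1] + B[1][0] = -3 + 0 = -3, A[0][2] + B[2][0] = 9 + 10 = 19) = -3 (attained at k = 1)
  C[0][1] = min over k of (A[0][0] + B[0][1] = 3 + 7 = 10, A[0][1] + B[1][1] = -3 + -4 = -7, A[0][2] + B[2][1] = 9 + -2 = 7) = -7 (attained at k = 1)
  C[0][2] = min over k of (A[0][0] + B[0][2] = 3 + -2 = 1, A[0][1] + B[1][2] = -3 + -1 = -4, A[0][2] + B[2][2] = 9 + 5 = 14) = -4 (attained at k = 1)
  C[1][0] = min over k of (A[1][0] + B[0][0] = -4 + 5 = 1, A[1][1] + B[1][0] = 8 + 0 = 8, A[1][2] + B[2][0] = -1 + 10 = 9) = 1 (attained at k = 0)
  C[1][1] = min over k of (A[1][0] + B[0][1] = -4 + 7 = 3, A[1][1] + B[1][1] = 8 + -4 = 4, A[1][2] + B[2][1] = -1 + -2 = -3) = -3 (attained at k = 2)
  C[1][2] = min over k of (A[1][0] + B[0][2] = -4 + -2 = -6, A[1][1] + B[1][2] = 8 + -1 = 7, A[1][2] + B[2][2] = -1 + 5 = 4) = -6 (attained at k = 0)
  C[2][0] = min over k of (A[2][0] + B[0][0] = 9 + 5 = 14, A[2][1] + B[1][0] = -4 + 0 = -4, A[2][2] + B[2][0] = 8 + 10 = 18) = -4 (attained at k = 1)
  C[2][1] = min over k of (A[2][0] + B[0][1] = 9 + 7 = 16, A[2][1] + B[1][1] = -4 + -4 = -8, A[2][2] + B[2][1] = 8 + -2 = 6) = -8 (attained at k = 1)
  C[2][2] = min over k of (A[2][0] + B[0][2] = 9 + -2 = 7, A[2][1] + B[1][2] = -4 + -1 = -5, A[2][2] + B[2][2] = 8 + 5 = 13) = -5 (attained at k = 1)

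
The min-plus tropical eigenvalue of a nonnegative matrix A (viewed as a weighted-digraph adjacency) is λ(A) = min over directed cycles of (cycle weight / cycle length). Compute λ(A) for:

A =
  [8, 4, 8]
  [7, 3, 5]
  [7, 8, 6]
λ(A) = 3

Enumerate directed cycles and compute their means (weight / length). Sample:
  cycle 0 → 0: weight = 8, length = 1, mean = 8/1 ≈ 8.000
  cycle 1 → 1: weight = 3, length = 1, mean = 3/1 ≈ 3.000
  cycle 2 → 2: weight = 6, length = 1, mean = 6/1 ≈ 6.000
  cycle 0 → 1 → 0: weight = 11, length = 2, mean = 11/2 ≈ 5.500
  cycle 0 → 2 → 0: weight = 15, length = 2, mean = 15/2 ≈ 7.500
  cycle 1 → 0 → 1: weight = 11, length = 2, mean = 11/2 ≈ 5.500
Minimum mean = 3.000, attained e.g. along the cycle 1 → 1 with weight 3 and length 1. So λ(A) = 3/1 = 3.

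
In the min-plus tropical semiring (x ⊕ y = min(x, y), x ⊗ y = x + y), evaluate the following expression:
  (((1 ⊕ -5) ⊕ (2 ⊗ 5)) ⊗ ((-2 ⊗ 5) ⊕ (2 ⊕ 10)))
(((1 ⊕ -5) ⊕ (2 ⊗ 5)) ⊗ ((-2 ⊗ 5) ⊕ (2 ⊕ 10))) = -3

Expand innermost to outermost. Recall ⊕ takes the minimum of its arguments and ⊗ takes their sum. Working out the expression (((1 ⊕ -5) ⊕ (2 ⊗ 5)) ⊗ ((-2 ⊗ 5) ⊕ (2 ⊕ 10))) gives -3.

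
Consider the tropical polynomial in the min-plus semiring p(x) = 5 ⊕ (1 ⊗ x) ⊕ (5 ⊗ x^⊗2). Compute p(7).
p(7) = 5

A tropical monomial a ⊗ x^⊗i evaluates to a + i · x. Evaluating each term at x = 7:
  Term 0 contributes 5 + 0 · 7 = 5
  Term 1 contributes 1 + 1 · 7 = 8
  Term 2 contributes 5 + 2 · 7 = 19
p(7) = ⊕ of these = min[5, 8, 19] = 5.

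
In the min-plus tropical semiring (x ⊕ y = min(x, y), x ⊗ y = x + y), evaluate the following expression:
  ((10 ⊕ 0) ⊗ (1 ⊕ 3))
((10 ⊕ 0) ⊗ (1 ⊕ 3)) = 1

Expand innermost to outermost. Recall ⊕ takes the minimum of its arguments and ⊗ takes their sum. Working out the expression ((10 ⊕ 0) ⊗ (1 ⊕ 3)) gives 1.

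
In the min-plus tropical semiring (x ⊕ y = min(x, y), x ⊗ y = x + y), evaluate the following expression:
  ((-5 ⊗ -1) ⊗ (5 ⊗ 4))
((-5 ⊗ -1) ⊗ (5 ⊗ 4)) = 3

Expand innermost to outermost. Recall ⊕ takes the minimum of its arguments and ⊗ takes their sum. Working out the expression ((-5 ⊗ -1) ⊗ (5 ⊗ 4)) gives 3.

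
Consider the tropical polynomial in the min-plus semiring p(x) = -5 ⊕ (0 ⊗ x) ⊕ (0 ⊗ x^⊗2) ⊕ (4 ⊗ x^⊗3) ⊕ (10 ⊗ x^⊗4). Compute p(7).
p(7) = -5

A tropical monomial a ⊗ x^⊗i evaluates to a + i · x. Evaluating each term at x = 7:
  Term 0 contributes -5 + 0 · 7 = -5
  Term 1 contributes 0 + 1 · 7 = 7
  Term 2 contributes 0 + 2 · 7 = 14
  Term 3 contributes 4 + 3 · 7 = 25
  Term 4 contributes 10 + 4 · 7 = 38
p(7) = ⊕ of these = min[-5, 7, 14, 25, 38] = -5.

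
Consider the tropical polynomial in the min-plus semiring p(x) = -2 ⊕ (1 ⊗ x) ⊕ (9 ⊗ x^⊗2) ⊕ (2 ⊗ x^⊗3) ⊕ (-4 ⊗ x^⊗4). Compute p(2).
p(2) = -2

A tropical monomial a ⊗ x^⊗i evaluates to a + i · x. Evaluating each term at x = 2:
  Term 0 contributes -2 + 0 · 2 = -2
  Term 1 contributes 1 + 1 · 2 = 3
  Term 2 contributes 9 + 2 · 2 = 13
  Term 3 contributes 2 + 3 · 2 = 8
  Term 4 contributes -4 + 4 · 2 = 4
p(2) = ⊕ of these = min[-2, 3, 13, 8, 4] = -2.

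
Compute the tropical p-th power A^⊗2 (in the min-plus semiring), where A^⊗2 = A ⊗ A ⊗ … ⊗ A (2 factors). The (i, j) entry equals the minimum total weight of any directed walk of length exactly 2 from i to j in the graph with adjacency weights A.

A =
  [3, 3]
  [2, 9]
A^⊗2 =
  [5, 6]
  [5, 5]

Each entry (A^⊗2)_ij equals the minimum over all length-2 walks i = v_0 → v_1 → … → v_2 = j of Σ_t A[v_t][v_{t+1}]. For example, for (i, j) = (0, 1) we minimise over 2 possible intermediate vertex sequences; the minimum is 6, attained along the walk 0 → 0 → 1.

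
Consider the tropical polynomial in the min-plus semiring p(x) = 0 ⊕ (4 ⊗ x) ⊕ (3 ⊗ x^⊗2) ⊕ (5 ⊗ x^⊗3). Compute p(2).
p(2) = 0

A tropical monomial a ⊗ x^⊗i evaluates to a + i · x. Evaluating each term at x = 2:
  Term 0 contributes 0 + 0 · 2 = 0
  Term 1 contributes 4 + 1 · 2 = 6
  Term 2 contributes 3 + 2 · 2 = 7
  Term 3 contributes 5 + 3 · 2 = 11
p(2) = ⊕ of these = min[0, 6, 7, 11] = 0.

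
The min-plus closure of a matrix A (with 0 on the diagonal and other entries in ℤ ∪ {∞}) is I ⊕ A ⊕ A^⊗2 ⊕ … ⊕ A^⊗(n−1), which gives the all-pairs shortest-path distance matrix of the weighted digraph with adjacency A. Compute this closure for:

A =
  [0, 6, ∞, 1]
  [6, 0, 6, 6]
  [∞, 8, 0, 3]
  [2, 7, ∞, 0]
Closure =
  [0, 6, 12, 1]
  [6, 0, 6, 6]
  [5, 8, 0, 3]
  [2, 7, 13, 0]

This is the Floyd-Warshall all-pairs shortest-path computation. For each intermediate vertex k = 0, 1, …, 3, update dist[i][j] ← min(dist[i][j], dist[i][k] + dist[k][j]). The final matrix gives, for each (i, j), the minimum total weight of any directed path from i to j (possibly empty when i = j).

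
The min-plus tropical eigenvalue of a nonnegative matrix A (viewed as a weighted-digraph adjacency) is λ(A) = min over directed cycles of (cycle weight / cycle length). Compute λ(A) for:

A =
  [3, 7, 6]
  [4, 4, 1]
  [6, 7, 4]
λ(A) = 3

Enumerate directed cycles and compute their means (weight / length). Sample:
  cycle 0 → 0: weight = 3, length = 1, mean = 3/1 ≈ 3.000
  cycle 1 → 1: weight = 4, length = 1, mean = 4/1 ≈ 4.000
  cycle 2 → 2: weight = 4, length = 1, mean = 4/1 ≈ 4.000
  cycle 0 → 1 → 0: weight = 11, length = 2, mean = 11/2 ≈ 5.500
  cycle 0 → 2 → 0: weight = 12, length = 2, mean = 12/2 ≈ 6.000
  cycle 1 → 0 → 1: weight = 11, length = 2, mean = 11/2 ≈ 5.500
Minimum mean = 3.000, attained e.g. along the cycle 0 → 0 with weight 3 and length 1. So λ(A) = 3/1 = 3.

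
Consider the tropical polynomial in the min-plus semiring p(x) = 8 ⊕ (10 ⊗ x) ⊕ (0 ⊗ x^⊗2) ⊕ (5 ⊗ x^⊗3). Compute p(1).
p(1) = 2

A tropical monomial a ⊗ x^⊗i evaluates to a + i · x. Evaluating each term at x = 1:
  Term 0 contributes 8 + 0 · 1 = 8
  Term 1 contributes 10 + 1 · 1 = 11
  Term 2 contributes 0 + 2 · 1 = 2
  Term 3 contributes 5 + 3 · 1 = 8
p(1) = ⊕ of these = min[8, 11, 2, 8] = 2.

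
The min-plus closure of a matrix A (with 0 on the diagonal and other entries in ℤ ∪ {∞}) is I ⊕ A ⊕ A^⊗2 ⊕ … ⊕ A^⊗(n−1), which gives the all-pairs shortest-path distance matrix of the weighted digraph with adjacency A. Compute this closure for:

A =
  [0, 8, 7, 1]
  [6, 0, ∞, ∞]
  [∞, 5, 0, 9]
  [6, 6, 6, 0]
Closure =
  [0, 7, 7, 1]
  [6, 0, 13, 7]
  [11, 5, 0, 9]
  [6, 6, 6, 0]

This is the Floyd-Warshall all-pairs shortest-path computation. For each intermediate vertex k = 0, 1, …, 3, update dist[i][j] ← min(dist[i][j], dist[i][k] + dist[k][j]). The final matrix gives, for each (i, j), the minimum total weight of any directed path from i to j (possibly empty when i = j).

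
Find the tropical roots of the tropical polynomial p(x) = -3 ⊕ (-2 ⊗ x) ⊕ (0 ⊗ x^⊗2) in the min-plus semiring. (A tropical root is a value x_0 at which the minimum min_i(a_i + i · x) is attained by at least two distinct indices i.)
Roots: {-2, -1}

Each tropical root is a break point of the lower envelope of the lines y = a_i + i · x (there are 3 lines, with slopes 0, 1, ..., 2). Only the lines that attain the minimum somewhere contribute to roots; other lines are dominated. Here the surviving (envelope) indices are i = 2, i = 1, i = 0.
Intersections between consecutive envelope lines give the roots: for adjacent envelope indices i < j the intersection is x = (a_i − a_j) / (j − i). Reading off the sorted break points: {-2, -1}.
Verification: at each break x_0, at least two indices attain the minimum of min_i(a_i + i · x_0).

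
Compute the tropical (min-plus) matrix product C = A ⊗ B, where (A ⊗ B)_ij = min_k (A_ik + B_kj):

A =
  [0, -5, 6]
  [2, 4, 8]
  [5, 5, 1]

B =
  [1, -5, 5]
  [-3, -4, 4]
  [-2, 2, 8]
A ⊗ B =
  [-8, -9, -1]
  [1, -3, 7]
  [-1, 0, 9]

Apply the min-plus product entry-by-entry:
  C[0][0] = min over k of (A[0][0] + B[0][0] = 0 + 1 = 1, A[0][1] + B[1][0] = -5 + -3 = -8, A[0][2] + B[2][0] = 6 + -2 = 4) = -8 (attained at k = 1)
  C[0][1] = min over k of (A[0][0] + B[0][1] = 0 + -5 = -5, A[0][1] + B[1][1] = -5 + -4 = -9, A[0][2] + B[2][1] = 6 + 2 = 8) = -9 (attained at k = 1)
  C[0][2] = min over k of (A[0][0] + B[0][2] = 0 + 5 = 5, A[0][1] + B[1][2] = -5 + 4 = -1, A[0][2] + B[2][2] = 6 + 8 = 14) = -1 (attained at k = 1)
  C[1][0] = min over k of (A[1][0] + B[0][0] = 2 + 1 = 3, A[1][1] + B[1][0] = 4 + -3 = 1, A[1][2] + B[2][0] = 8 + -2 = 6) = 1 (attained at k = 1)
  C[1][1] = min over k of (A[1][0] + B[0][1] = 2 + -5 = -3, A[1][1] + B[1][1] = 4 + -4 = 0, A[1][2] + B[2][1] = 8 + 2 = 10) = -3 (attained at k = 0)
  C[1][2] = min over k of (A[1][0] + B[0][2] = 2 + 5 = 7, A[1][1] + B[1][2] = 4 + 4 = 8, A[1][2] + B[2][2] = 8 + 8 = 16) = 7 (attained at k = 0)
  C[2][0] = min over k of (A[2][0] + B[0][0] = 5 + 1 = 6, A[2][1] + B[1][0] = 5 + -3 = 2, A[2][2] + B[2][0] = 1 + -2 = -1) = -1 (attained at k = 2)
  C[2][1] = min over k of (A[2][0] + B[0][1] = 5 + -5 = 0, A[2][1] + B[1][1] = 5 + -4 = 1, A[2][2] + B[2][1] = 1 + 2 = 3) = 0 (attained at k = 0)
  C[2][2] = min over k of (A[2][0] + B[0][2] = 5 + 5 = 10, A[2][1] + B[1][2] = 5 + 4 = 9, A[2][2] + B[2][2] = 1 + 8 = 9) = 9 (attained at k = 1)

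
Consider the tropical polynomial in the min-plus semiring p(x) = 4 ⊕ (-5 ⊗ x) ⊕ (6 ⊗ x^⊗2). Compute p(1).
p(1) = -4

A tropical monomial a ⊗ x^⊗i evaluates to a + i · x. Evaluating each term at x = 1:
  Term 0 contributes 4 + 0 · 1 = 4
  Term 1 contributes -5 + 1 · 1 = -4
  Term 2 contributes 6 + 2 · 1 = 8
p(1) = ⊕ of these = min[4, -4, 8] = -4.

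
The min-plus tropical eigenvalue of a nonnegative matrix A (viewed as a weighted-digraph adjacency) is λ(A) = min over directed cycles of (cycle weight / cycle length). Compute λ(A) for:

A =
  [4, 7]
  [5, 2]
λ(A) = 2

Enumerate directed cycles and compute their means (weight / length). Sample:
  cycle 0 → 0: weight = 4, length = 1, mean = 4/1 ≈ 4.000
  cycle 1 → 1: weight = 2, length = 1, mean = 2/1 ≈ 2.000
  cycle 0 → 1 → 0: weight = 12, length = 2, mean = 12/2 ≈ 6.000
  cycle 1 → 0 → 1: weight = 12, length = 2, mean = 12/2 ≈ 6.000
Minimum mean = 2.000, attained e.g. along the cycle 1 → 1 with weight 2 and length 1. So λ(A) = 2/1 = 2.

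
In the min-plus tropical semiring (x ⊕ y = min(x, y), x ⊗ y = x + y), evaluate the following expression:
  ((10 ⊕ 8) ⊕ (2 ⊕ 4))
((10 ⊕ 8) ⊕ (2 ⊕ 4)) = 2

Expand innermost to outermost. Recall ⊕ takes the minimum of its arguments and ⊗ takes their sum. Working out the expression ((10 ⊕ 8) ⊕ (2 ⊕ 4)) gives 2.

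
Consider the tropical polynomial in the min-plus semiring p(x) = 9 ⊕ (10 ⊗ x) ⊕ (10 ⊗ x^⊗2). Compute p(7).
p(7) = 9

A tropical monomial a ⊗ x^⊗i evaluates to a + i · x. Evaluating each term at x = 7:
  Term 0 contributes 9 + 0 · 7 = 9
  Term 1 contributes 10 + 1 · 7 = 17
  Term 2 contributes 10 + 2 · 7 = 24
p(7) = ⊕ of these = min[9, 17, 24] = 9.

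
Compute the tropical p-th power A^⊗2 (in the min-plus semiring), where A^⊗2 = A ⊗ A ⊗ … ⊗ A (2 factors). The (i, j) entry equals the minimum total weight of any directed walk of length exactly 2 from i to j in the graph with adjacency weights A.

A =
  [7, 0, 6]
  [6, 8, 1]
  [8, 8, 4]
A^⊗2 =
  [6, 7, 1]
  [9, 6, 5]
  [12, 8, 8]

Each entry (A^⊗2)_ij equals the minimum over all length-2 walks i = v_0 → v_1 → … → v_2 = j of Σ_t A[v_t][v_{t+1}]. For example, for (i, j) = (0, 2) we minimise over 3 possible intermediate vertex sequences; the minimum is 1, attained along the walk 0 → 1 → 2.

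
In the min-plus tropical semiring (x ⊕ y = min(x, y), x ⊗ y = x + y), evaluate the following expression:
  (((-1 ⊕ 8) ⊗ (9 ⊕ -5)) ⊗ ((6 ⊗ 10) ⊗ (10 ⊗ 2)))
(((-1 ⊕ 8) ⊗ (9 ⊕ -5)) ⊗ ((6 ⊗ 10) ⊗ (10 ⊗ 2))) = 22

Expand innermost to outermost. Recall ⊕ takes the minimum of its arguments and ⊗ takes their sum. Working out the expression (((-1 ⊕ 8) ⊗ (9 ⊕ -5)) ⊗ ((6 ⊗ 10) ⊗ (10 ⊗ 2))) gives 22.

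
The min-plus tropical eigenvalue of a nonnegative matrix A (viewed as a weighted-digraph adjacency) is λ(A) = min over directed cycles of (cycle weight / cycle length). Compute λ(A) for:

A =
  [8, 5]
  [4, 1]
λ(A) = 1

Enumerate directed cycles and compute their means (weight / length). Sample:
  cycle 0 → 0: weight = 8, length = 1, mean = 8/1 ≈ 8.000
  cycle 1 → 1: weight = 1, length = 1, mean = 1/1 ≈ 1.000
  cycle 0 → 1 → 0: weight = 9, length = 2, mean = 9/2 ≈ 4.500
  cycle 1 → 0 → 1: weight = 9, length = 2, mean = 9/2 ≈ 4.500
Minimum mean = 1.000, attained e.g. along the cycle 1 → 1 with weight 1 and length 1. So λ(A) = 1/1 = 1.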